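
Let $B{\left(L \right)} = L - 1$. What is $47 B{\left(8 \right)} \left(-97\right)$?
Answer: $-31913$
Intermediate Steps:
$B{\left(L \right)} = -1 + L$ ($B{\left(L \right)} = L - 1 = -1 + L$)
$47 B{\left(8 \right)} \left(-97\right) = 47 \left(-1 + 8\right) \left(-97\right) = 47 \cdot 7 \left(-97\right) = 329 \left(-97\right) = -31913$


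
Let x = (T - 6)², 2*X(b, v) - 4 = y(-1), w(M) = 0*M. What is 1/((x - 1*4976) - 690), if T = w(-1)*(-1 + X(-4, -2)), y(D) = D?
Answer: -1/5630 ≈ -0.00017762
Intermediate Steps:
w(M) = 0
X(b, v) = 3/2 (X(b, v) = 2 + (½)*(-1) = 2 - ½ = 3/2)
T = 0 (T = 0*(-1 + 3/2) = 0*(½) = 0)
x = 36 (x = (0 - 6)² = (-6)² = 36)
1/((x - 1*4976) - 690) = 1/((36 - 1*4976) - 690) = 1/((36 - 4976) - 690) = 1/(-4940 - 690) = 1/(-5630) = -1/5630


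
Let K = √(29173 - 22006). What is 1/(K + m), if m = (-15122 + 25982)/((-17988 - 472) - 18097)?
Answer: 132336340/3192654327661 + 1336414249*√7167/9577962982983 ≈ 0.011854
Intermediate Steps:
K = √7167 ≈ 84.658
m = -10860/36557 (m = 10860/(-18460 - 18097) = 10860/(-36557) = 10860*(-1/36557) = -10860/36557 ≈ -0.29707)
1/(K + m) = 1/(√7167 - 10860/36557) = 1/(-10860/36557 + √7167)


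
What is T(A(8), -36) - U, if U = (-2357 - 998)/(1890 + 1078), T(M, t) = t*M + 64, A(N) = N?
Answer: -661477/2968 ≈ -222.87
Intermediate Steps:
T(M, t) = 64 + M*t (T(M, t) = M*t + 64 = 64 + M*t)
U = -3355/2968 ≈ -1.1304
T(A(8), -36) - U = (64 + 8*(-36)) - 1*(-3355/2968) = (64 - 288) + 3355/2968 = -224 + 3355/2968 = -661477/2968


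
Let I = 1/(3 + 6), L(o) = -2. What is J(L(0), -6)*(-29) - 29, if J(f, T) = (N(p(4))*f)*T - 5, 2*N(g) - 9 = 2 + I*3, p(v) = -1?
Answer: -1856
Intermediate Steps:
I = ⅑ (I = 1/9 = ⅑ ≈ 0.11111)
N(g) = 17/3 (N(g) = 9/2 + (2 + (⅑)*3)/2 = 9/2 + (2 + ⅓)/2 = 9/2 + (½)*(7/3) = 9/2 + 7/6 = 17/3)
J(f, T) = -5 + 17*T*f/3 (J(f, T) = (17*f/3)*T - 5 = 17*T*f/3 - 5 = -5 + 17*T*f/3)
J(L(0), -6)*(-29) - 29 = (-5 + (17/3)*(-6)*(-2))*(-29) - 29 = (-5 + 68)*(-29) - 29 = 63*(-29) - 29 = -1827 - 29 = -1856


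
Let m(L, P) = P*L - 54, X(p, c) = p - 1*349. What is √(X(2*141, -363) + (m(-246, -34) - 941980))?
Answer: I*√933737 ≈ 966.3*I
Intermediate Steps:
X(p, c) = -349 + p (X(p, c) = p - 349 = -349 + p)
m(L, P) = -54 + L*P (m(L, P) = L*P - 54 = -54 + L*P)
√(X(2*141, -363) + (m(-246, -34) - 941980)) = √((-349 + 2*141) + ((-54 - 246*(-34)) - 941980)) = √((-349 + 282) + ((-54 + 8364) - 941980)) = √(-67 + (8310 - 941980)) = √(-67 - 933670) = √(-933737) = I*√933737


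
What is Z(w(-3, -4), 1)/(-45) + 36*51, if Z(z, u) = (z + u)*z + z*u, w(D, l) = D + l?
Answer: 16517/9 ≈ 1835.2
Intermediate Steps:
Z(z, u) = u*z + z*(u + z) (Z(z, u) = (u + z)*z + u*z = z*(u + z) + u*z = u*z + z*(u + z))
Z(w(-3, -4), 1)/(-45) + 36*51 = ((-3 - 4)*((-3 - 4) + 2*1))/(-45) + 36*51 = -7*(-7 + 2)*(-1/45) + 1836 = -7*(-5)*(-1/45) + 1836 = 35*(-1/45) + 1836 = -7/9 + 1836 = 16517/9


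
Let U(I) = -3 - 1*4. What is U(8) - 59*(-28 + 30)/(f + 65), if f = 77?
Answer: -556/71 ≈ -7.8310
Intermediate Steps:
U(I) = -7 (U(I) = -3 - 4 = -7)
U(8) - 59*(-28 + 30)/(f + 65) = -7 - 59*(-28 + 30)/(77 + 65) = -7 - 118/142 = -7 - 59*1/71 = -7 - 59/71 = -556/71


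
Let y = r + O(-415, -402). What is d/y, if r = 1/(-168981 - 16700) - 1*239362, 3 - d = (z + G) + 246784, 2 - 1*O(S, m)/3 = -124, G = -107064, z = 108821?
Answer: 15382928126/14791596035 ≈ 1.0400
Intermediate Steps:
O(S, m) = 378 (O(S, m) = 6 - 3*(-124) = 6 + 372 = 378)
d = -248538 (d = 3 - ((108821 - 107064) + 246784) = 3 - (1757 + 246784) = 3 - 1*248541 = 3 - 248541 = -248538)
r = -44444975523/185681 (r = 1/(-185681) - 239362 = -1/185681 - 239362 = -44444975523/185681 ≈ -2.3936e+5)
y = -44374788105/185681 (y = -44444975523/185681 + 378 = -44374788105/185681 ≈ -2.3898e+5)
d/y = -248538/(-44374788105/185681) = -248538*(-185681/44374788105) = 15382928126/14791596035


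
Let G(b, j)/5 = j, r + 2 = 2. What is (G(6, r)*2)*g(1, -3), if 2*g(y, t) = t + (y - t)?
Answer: 0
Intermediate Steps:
g(y, t) = y/2 (g(y, t) = (t + (y - t))/2 = y/2)
r = 0 (r = -2 + 2 = 0)
G(b, j) = 5*j
(G(6, r)*2)*g(1, -3) = ((5*0)*2)*((½)*1) = (0*2)*(½) = 0*(½) = 0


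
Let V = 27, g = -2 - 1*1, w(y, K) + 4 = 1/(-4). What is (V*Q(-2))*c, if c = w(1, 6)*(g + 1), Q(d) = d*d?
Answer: 918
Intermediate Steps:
w(y, K) = -17/4 (w(y, K) = -4 + 1/(-4) = -4 - ¼ = -17/4)
g = -3 (g = -2 - 1 = -3)
Q(d) = d²
c = 17/2 (c = -17*(-3 + 1)/4 = -17/4*(-2) = 17/2 ≈ 8.5000)
(V*Q(-2))*c = (27*(-2)²)*(17/2) = (27*4)*(17/2) = 108*(17/2) = 918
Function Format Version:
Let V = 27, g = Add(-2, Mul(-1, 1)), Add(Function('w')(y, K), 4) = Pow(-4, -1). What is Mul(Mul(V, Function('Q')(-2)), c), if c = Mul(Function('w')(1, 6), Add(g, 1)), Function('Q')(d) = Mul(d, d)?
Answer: 918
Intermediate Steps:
Function('w')(y, K) = Rational(-17, 4) (Function('w')(y, K) = Add(-4, Pow(-4, -1)) = Add(-4, Rational(-1, 4)) = Rational(-17, 4))
g = -3 (g = Add(-2, -1) = -3)
Function('Q')(d) = Pow(d, 2)
c = Rational(17, 2) (c = Mul(Rational(-17, 4), Add(-3, 1)) = Mul(Rational(-17, 4), -2) = Rational(17, 2) ≈ 8.5000)
Mul(Mul(V, Function('Q')(-2)), c) = Mul(Mul(27, Pow(-2, 2)), Rational(17, 2)) = Mul(Mul(27, 4), Rational(17, 2)) = Mul(108, Rational(17, 2)) = 918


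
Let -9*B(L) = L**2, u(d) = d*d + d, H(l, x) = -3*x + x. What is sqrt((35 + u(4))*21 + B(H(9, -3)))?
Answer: sqrt(1151) ≈ 33.926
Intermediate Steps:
H(l, x) = -2*x
u(d) = d + d**2 (u(d) = d**2 + d = d + d**2)
B(L) = -L**2/9
sqrt((35 + u(4))*21 + B(H(9, -3))) = sqrt((35 + 4*(1 + 4))*21 - (-2*(-3))**2/9) = sqrt((35 + 4*5)*21 - 1/9*6**2) = sqrt((35 + 20)*21 - 1/9*36) = sqrt(55*21 - 4) = sqrt(1155 - 4) = sqrt(1151)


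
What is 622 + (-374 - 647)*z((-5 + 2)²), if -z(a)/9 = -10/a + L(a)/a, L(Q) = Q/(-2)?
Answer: -28365/2 ≈ -14183.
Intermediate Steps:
L(Q) = -Q/2 (L(Q) = Q*(-½) = -Q/2)
z(a) = 9/2 + 90/a (z(a) = -9*(-10/a + (-a/2)/a) = -9*(-10/a - ½) = -9*(-½ - 10/a) = 9/2 + 90/a)
622 + (-374 - 647)*z((-5 + 2)²) = 622 + (-374 - 647)*(9/2 + 90/((-5 + 2)²)) = 622 - 1021*(9/2 + 90/((-3)²)) = 622 - 1021*(9/2 + 90/9) = 622 - 1021*(9/2 + 90*(⅑)) = 622 - 1021*(9/2 + 10) = 622 - 1021*29/2 = 622 - 29609/2 = -28365/2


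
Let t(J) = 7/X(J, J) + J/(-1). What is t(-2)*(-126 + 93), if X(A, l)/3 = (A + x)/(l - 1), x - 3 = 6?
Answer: -33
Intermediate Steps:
x = 9 (x = 3 + 6 = 9)
X(A, l) = 3*(9 + A)/(-1 + l) (X(A, l) = 3*((A + 9)/(l - 1)) = 3*((9 + A)/(-1 + l)) = 3*(9 + A)/(-1 + l))
t(J) = -J + 7*(-1 + J)/(3*(9 + J)) (t(J) = 7/((3*(9 + J)/(-1 + J))) + J/(-1) = 7*((-1 + J)/(3*(9 + J))) + J*(-1) = 7*(-1 + J)/(3*(9 + J)) - J = -J + 7*(-1 + J)/(3*(9 + J)))
t(-2)*(-126 + 93) = ((-7 + 7*(-2) - 3*(-2)*(9 - 2))/(3*(9 - 2)))*(-126 + 93) = ((⅓)*(-7 - 14 - 3*(-2)*7)/7)*(-33) = ((⅓)*(⅐)*(-7 - 14 + 42))*(-33) = ((⅓)*(⅐)*21)*(-33) = 1*(-33) = -33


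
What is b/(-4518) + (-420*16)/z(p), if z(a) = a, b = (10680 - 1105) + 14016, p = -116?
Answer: 6906101/131022 ≈ 52.709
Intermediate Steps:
b = 23591 (b = 9575 + 14016 = 23591)
b/(-4518) + (-420*16)/z(p) = 23591/(-4518) - 420*16/(-116) = 23591*(-1/4518) - 6720*(-1/116) = -23591/4518 + 1680/29 = 6906101/131022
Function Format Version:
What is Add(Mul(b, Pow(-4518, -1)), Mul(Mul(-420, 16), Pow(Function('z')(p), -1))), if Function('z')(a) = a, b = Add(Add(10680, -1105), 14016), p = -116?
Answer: Rational(6906101, 131022) ≈ 52.709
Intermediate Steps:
b = 23591 (b = Add(9575, 14016) = 23591)
Add(Mul(b, Pow(-4518, -1)), Mul(Mul(-420, 16), Pow(Function('z')(p), -1))) = Add(Mul(23591, Pow(-4518, -1)), Mul(Mul(-420, 16), Pow(-116, -1))) = Add(Mul(23591, Rational(-1, 4518)), Mul(-6720, Rational(-1, 116))) = Add(Rational(-23591, 4518), Rational(1680, 29)) = Rational(6906101, 131022)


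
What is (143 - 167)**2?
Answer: 576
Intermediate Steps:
(143 - 167)**2 = (-24)**2 = 576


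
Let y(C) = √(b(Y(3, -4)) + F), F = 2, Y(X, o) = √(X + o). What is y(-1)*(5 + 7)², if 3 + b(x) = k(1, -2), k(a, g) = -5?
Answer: 144*I*√6 ≈ 352.73*I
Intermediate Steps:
b(x) = -8 (b(x) = -3 - 5 = -8)
y(C) = I*√6 (y(C) = √(-8 + 2) = √(-6) = I*√6)
y(-1)*(5 + 7)² = (I*√6)*(5 + 7)² = (I*√6)*12² = (I*√6)*144 = 144*I*√6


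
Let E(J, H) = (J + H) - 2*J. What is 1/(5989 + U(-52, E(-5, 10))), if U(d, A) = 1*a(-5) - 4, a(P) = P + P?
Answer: 1/5975 ≈ 0.00016736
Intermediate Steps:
a(P) = 2*P
E(J, H) = H - J (E(J, H) = (H + J) - 2*J = H - J)
U(d, A) = -14 (U(d, A) = 1*(2*(-5)) - 4 = 1*(-10) - 4 = -10 - 4 = -14)
1/(5989 + U(-52, E(-5, 10))) = 1/(5989 - 14) = 1/5975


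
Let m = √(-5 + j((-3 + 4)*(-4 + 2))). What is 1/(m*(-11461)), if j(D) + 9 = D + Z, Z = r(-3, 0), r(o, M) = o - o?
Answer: I/45844 ≈ 2.1813e-5*I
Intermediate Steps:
r(o, M) = 0
Z = 0
j(D) = -9 + D (j(D) = -9 + (D + 0) = -9 + D)
m = 4*I (m = √(-5 + (-9 + (-3 + 4)*(-4 + 2))) = √(-5 + (-9 + 1*(-2))) = √(-5 + (-9 - 2)) = √(-5 - 11) = √(-16) = 4*I ≈ 4.0*I)
1/(m*(-11461)) = 1/((4*I)*(-11461)) = 1/(-45844*I) = I/45844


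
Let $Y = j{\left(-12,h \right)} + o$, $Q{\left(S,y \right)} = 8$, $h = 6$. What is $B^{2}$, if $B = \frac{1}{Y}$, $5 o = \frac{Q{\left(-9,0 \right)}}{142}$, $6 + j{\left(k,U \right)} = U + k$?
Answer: $\frac{126025}{18113536} \approx 0.0069575$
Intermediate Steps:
$j{\left(k,U \right)} = -6 + U + k$ ($j{\left(k,U \right)} = -6 + \left(U + k\right) = -6 + U + k$)
$o = \frac{4}{355}$ ($o = \frac{8 \cdot \frac{1}{142}}{5} = \frac{1}{5} \cdot \frac{4}{71} = \frac{4}{355} \approx 0.011268$)
$Y = - \frac{4256}{355}$ ($Y = \left(-6 + 6 - 12\right) + \frac{4}{355} = -12 + \frac{4}{355} = - \frac{4256}{355} \approx -11.989$)
$B = - \frac{355}{4256}$ ($B = \frac{1}{- \frac{4256}{355}} = - \frac{355}{4256} \approx -0.083412$)
$B^{2} = \left(- \frac{355}{4256}\right)^{2} = \frac{126025}{18113536}$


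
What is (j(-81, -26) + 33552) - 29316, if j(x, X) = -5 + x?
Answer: 4150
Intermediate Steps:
(j(-81, -26) + 33552) - 29316 = ((-5 - 81) + 33552) - 29316 = (-86 + 33552) - 29316 = 33466 - 29316 = 4150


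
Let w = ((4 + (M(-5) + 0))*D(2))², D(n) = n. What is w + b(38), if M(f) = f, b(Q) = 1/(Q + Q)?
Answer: 305/76 ≈ 4.0132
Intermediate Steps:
b(Q) = 1/(2*Q)
w = 4 (w = ((4 + (-5 + 0))*2)² = ((4 - 5)*2)² = (-1*2)² = (-2)² = 4)
w + b(38) = 4 + (½)/38 = 4 + (½)*(1/38) = 4 + 1/76 = 305/76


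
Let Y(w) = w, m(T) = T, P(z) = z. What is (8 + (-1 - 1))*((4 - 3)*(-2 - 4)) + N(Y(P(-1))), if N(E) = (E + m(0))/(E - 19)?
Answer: -719/20 ≈ -35.950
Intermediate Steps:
N(E) = E/(-19 + E) (N(E) = (E + 0)/(E - 19) = E/(-19 + E))
(8 + (-1 - 1))*((4 - 3)*(-2 - 4)) + N(Y(P(-1))) = (8 + (-1 - 1))*((4 - 3)*(-2 - 4)) - 1/(-19 - 1) = (8 - 2)*(1*(-6)) - 1/(-20) = 6*(-6) - 1*(-1/20) = -36 + 1/20 = -719/20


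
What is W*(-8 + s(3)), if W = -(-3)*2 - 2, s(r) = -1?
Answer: -36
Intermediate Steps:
W = 4 (W = -3*(-2) - 2 = 6 - 2 = 4)
W*(-8 + s(3)) = 4*(-8 - 1) = 4*(-9) = -36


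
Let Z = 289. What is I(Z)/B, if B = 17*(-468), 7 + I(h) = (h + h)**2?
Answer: -111359/2652 ≈ -41.991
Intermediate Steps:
I(h) = -7 + 4*h**2 (I(h) = -7 + (h + h)**2 = -7 + (2*h)**2 = -7 + 4*h**2)
B = -7956
I(Z)/B = (-7 + 4*289**2)/(-7956) = (-7 + 4*83521)*(-1/7956) = (-7 + 334084)*(-1/7956) = 334077*(-1/7956) = -111359/2652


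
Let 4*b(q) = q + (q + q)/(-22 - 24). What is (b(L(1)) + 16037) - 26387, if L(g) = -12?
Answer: -238116/23 ≈ -10353.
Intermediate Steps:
b(q) = 11*q/46 (b(q) = (q + (q + q)/(-22 - 24))/4 = (q + (2*q)/(-46))/4 = (q + (2*q)*(-1/46))/4 = (q - q/23)/4 = (22*q/23)/4 = 11*q/46)
(b(L(1)) + 16037) - 26387 = ((11/46)*(-12) + 16037) - 26387 = (-66/23 + 16037) - 26387 = 368785/23 - 26387 = -238116/23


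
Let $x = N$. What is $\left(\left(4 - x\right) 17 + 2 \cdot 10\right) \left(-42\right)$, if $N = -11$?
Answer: $-11550$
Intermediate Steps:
$x = -11$
$\left(\left(4 - x\right) 17 + 2 \cdot 10\right) \left(-42\right) = \left(\left(4 - -11\right) 17 + 2 \cdot 10\right) \left(-42\right) = \left(\left(4 + 11\right) 17 + 20\right) \left(-42\right) = \left(15 \cdot 17 + 20\right) \left(-42\right) = \left(255 + 20\right) \left(-42\right) = 275 \left(-42\right) = -11550$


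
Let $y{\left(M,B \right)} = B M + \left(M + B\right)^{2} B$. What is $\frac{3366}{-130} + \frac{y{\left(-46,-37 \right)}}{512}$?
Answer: $- \frac{17319111}{33280} \approx -520.41$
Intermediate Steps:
$y{\left(M,B \right)} = B M + B \left(B + M\right)^{2}$ ($y{\left(M,B \right)} = B M + \left(B + M\right)^{2} B = B M + B \left(B + M\right)^{2}$)
$\frac{3366}{-130} + \frac{y{\left(-46,-37 \right)}}{512} = \frac{3366}{-130} + \frac{\left(-37\right) \left(-46 + \left(-37 - 46\right)^{2}\right)}{512} = 3366 \left(- \frac{1}{130}\right) + - 37 \left(-46 + \left(-83\right)^{2}\right) \frac{1}{512} = - \frac{1683}{65} + - 37 \left(-46 + 6889\right) \frac{1}{512} = - \frac{1683}{65} + \left(-37\right) 6843 \cdot \frac{1}{512} = - \frac{1683}{65} - \frac{253191}{512} = - \frac{17319111}{33280}$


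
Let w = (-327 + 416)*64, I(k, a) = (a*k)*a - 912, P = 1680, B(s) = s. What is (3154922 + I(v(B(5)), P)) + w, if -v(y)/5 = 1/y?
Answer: 337306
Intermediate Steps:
v(y) = -5/y
I(k, a) = -912 + k*a**2 (I(k, a) = k*a**2 - 912 = -912 + k*a**2)
w = 5696 (w = 89*64 = 5696)
(3154922 + I(v(B(5)), P)) + w = (3154922 + (-912 - 5/5*1680**2)) + 5696 = (3154922 + (-912 - 5*1/5*2822400)) + 5696 = (3154922 + (-912 - 1*2822400)) + 5696 = (3154922 + (-912 - 2822400)) + 5696 = (3154922 - 2823312) + 5696 = 331610 + 5696 = 337306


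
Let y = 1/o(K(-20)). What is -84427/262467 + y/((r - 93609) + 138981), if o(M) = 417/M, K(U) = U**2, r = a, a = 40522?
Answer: -503980707491/1566831664611 ≈ -0.32166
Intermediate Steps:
r = 40522
y = 400/417 (y = 1/(417/((-20)**2)) = 1/(417/400) = 400/417 ≈ 0.95923)
-84427/262467 + y/((r - 93609) + 138981) = -84427/262467 + 400/(417*((40522 - 93609) + 138981)) = -84427*1/262467 + 400/(417*(-53087 + 138981)) = -84427/262467 + (400/417)/85894 = -84427/262467 + (400/417)*(1/85894) = -84427/262467 + 200/17908899 = -503980707491/1566831664611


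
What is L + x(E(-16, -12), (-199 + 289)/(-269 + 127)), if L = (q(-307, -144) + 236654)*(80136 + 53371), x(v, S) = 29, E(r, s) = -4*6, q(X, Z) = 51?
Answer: 31601774464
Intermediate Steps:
E(r, s) = -24
L = 31601774435 (L = (51 + 236654)*(80136 + 53371) = 236705*133507 = 31601774435)
L + x(E(-16, -12), (-199 + 289)/(-269 + 127)) = 31601774435 + 29 = 31601774464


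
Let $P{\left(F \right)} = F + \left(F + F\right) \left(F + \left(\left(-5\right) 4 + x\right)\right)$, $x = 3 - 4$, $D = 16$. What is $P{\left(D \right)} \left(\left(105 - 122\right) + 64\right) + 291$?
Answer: $-6477$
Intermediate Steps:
$x = -1$ ($x = 3 - 4 = -1$)
$P{\left(F \right)} = F + 2 F \left(-21 + F\right)$ ($P{\left(F \right)} = F + \left(F + F\right) \left(F - 21\right) = F + 2 F \left(F - 21\right) = F + 2 F \left(-21 + F\right)$)
$P{\left(D \right)} \left(\left(105 - 122\right) + 64\right) + 291 = 16 \left(-41 + 2 \cdot 16\right) \left(\left(105 - 122\right) + 64\right) + 291 = 16 \left(-41 + 32\right) \left(-17 + 64\right) + 291 = 16 \left(-9\right) 47 + 291 = \left(-144\right) 47 + 291 = -6768 + 291 = -6477$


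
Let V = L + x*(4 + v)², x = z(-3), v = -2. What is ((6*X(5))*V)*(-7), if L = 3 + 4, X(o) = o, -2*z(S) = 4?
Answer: 210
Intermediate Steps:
z(S) = -2 (z(S) = -½*4 = -2)
L = 7
x = -2
V = -1 (V = 7 - 2*(4 - 2)² = 7 - 2*2² = 7 - 2*4 = 7 - 8 = -1)
((6*X(5))*V)*(-7) = ((6*5)*(-1))*(-7) = (30*(-1))*(-7) = -30*(-7) = 210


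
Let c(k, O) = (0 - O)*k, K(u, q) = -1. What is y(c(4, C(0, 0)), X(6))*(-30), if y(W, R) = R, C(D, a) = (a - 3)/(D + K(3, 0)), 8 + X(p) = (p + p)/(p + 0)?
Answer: 180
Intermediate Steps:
X(p) = -6 (X(p) = -8 + (p + p)/(p + 0) = -8 + (2*p)/p = -8 + 2 = -6)
C(D, a) = (-3 + a)/(-1 + D) (C(D, a) = (a - 3)/(D - 1) = (-3 + a)/(-1 + D))
c(k, O) = -O*k (c(k, O) = (-O)*k = -O*k)
y(c(4, C(0, 0)), X(6))*(-30) = -6*(-30) = 180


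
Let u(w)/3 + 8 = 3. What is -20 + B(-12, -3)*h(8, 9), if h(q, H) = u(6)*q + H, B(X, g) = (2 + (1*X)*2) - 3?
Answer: 2755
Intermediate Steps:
u(w) = -15 (u(w) = -24 + 3*3 = -24 + 9 = -15)
B(X, g) = -1 + 2*X (B(X, g) = (2 + X*2) - 3 = (2 + 2*X) - 3 = -1 + 2*X)
h(q, H) = H - 15*q (h(q, H) = -15*q + H = H - 15*q)
-20 + B(-12, -3)*h(8, 9) = -20 + (-1 + 2*(-12))*(9 - 15*8) = -20 + (-1 - 24)*(9 - 120) = -20 - 25*(-111) = -20 + 2775 = 2755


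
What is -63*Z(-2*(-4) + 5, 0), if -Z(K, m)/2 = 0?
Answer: 0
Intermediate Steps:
Z(K, m) = 0 (Z(K, m) = -2*0 = 0)
-63*Z(-2*(-4) + 5, 0) = -63*0 = 0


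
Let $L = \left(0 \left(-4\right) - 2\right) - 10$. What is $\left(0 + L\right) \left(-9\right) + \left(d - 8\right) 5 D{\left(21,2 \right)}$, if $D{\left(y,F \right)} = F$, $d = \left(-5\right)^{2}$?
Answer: $278$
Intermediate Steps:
$d = 25$
$L = -12$ ($L = \left(0 - 2\right) - 10 = -2 - 10 = -12$)
$\left(0 + L\right) \left(-9\right) + \left(d - 8\right) 5 D{\left(21,2 \right)} = \left(0 - 12\right) \left(-9\right) + \left(25 - 8\right) 5 \cdot 2 = \left(-12\right) \left(-9\right) + 17 \cdot 5 \cdot 2 = 108 + 85 \cdot 2 = 108 + 170 = 278$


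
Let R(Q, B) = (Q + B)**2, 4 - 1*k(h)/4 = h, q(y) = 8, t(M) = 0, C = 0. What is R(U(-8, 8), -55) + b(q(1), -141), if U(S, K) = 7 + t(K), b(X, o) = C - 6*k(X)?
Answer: 2400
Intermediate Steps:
k(h) = 16 - 4*h
b(X, o) = -96 + 24*X (b(X, o) = 0 - 6*(16 - 4*X) = 0 + (-96 + 24*X) = -96 + 24*X)
U(S, K) = 7 (U(S, K) = 7 + 0 = 7)
R(Q, B) = (B + Q)**2
R(U(-8, 8), -55) + b(q(1), -141) = (-55 + 7)**2 + (-96 + 24*8) = (-48)**2 + (-96 + 192) = 2304 + 96 = 2400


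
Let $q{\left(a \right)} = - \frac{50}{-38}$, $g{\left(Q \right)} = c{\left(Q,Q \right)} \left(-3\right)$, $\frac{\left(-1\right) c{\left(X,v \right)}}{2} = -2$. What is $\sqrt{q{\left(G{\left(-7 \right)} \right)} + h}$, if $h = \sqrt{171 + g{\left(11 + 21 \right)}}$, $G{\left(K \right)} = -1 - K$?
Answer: $\frac{\sqrt{475 + 361 \sqrt{159}}}{19} \approx 3.7317$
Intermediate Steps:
$c{\left(X,v \right)} = 4$ ($c{\left(X,v \right)} = \left(-2\right) \left(-2\right) = 4$)
$g{\left(Q \right)} = -12$ ($g{\left(Q \right)} = 4 \left(-3\right) = -12$)
$q{\left(a \right)} = \frac{25}{19}$ ($q{\left(a \right)} = \left(-50\right) \left(- \frac{1}{38}\right) = \frac{25}{19}$)
$h = \sqrt{159}$ ($h = \sqrt{171 - 12} = \sqrt{159} \approx 12.61$)
$\sqrt{q{\left(G{\left(-7 \right)} \right)} + h} = \sqrt{\frac{25}{19} + \sqrt{159}}$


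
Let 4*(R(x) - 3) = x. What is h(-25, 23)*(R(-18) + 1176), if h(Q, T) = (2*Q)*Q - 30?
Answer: 1432890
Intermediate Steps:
h(Q, T) = -30 + 2*Q² (h(Q, T) = 2*Q² - 30 = -30 + 2*Q²)
R(x) = 3 + x/4
h(-25, 23)*(R(-18) + 1176) = (-30 + 2*(-25)²)*((3 + (¼)*(-18)) + 1176) = (-30 + 2*625)*((3 - 9/2) + 1176) = (-30 + 1250)*(-3/2 + 1176) = 1220*(2349/2) = 1432890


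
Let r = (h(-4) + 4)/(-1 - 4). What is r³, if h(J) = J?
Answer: 0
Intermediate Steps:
r = 0 (r = (-4 + 4)/(-1 - 4) = 0/(-5) = 0*(-⅕) = 0)
r³ = 0³ = 0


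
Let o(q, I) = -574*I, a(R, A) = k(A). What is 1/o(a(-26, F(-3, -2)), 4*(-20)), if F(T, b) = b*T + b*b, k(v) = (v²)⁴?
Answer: 1/45920 ≈ 2.1777e-5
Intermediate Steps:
k(v) = v⁸
F(T, b) = b² + T*b (F(T, b) = T*b + b² = b² + T*b)
a(R, A) = A⁸
1/o(a(-26, F(-3, -2)), 4*(-20)) = 1/(-2296*(-20)) = 1/(-574*(-80)) = 1/45920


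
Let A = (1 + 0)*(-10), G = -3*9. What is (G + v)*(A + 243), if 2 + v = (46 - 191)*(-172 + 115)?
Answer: 1918988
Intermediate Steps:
v = 8263 (v = -2 + (46 - 191)*(-172 + 115) = -2 - 145*(-57) = -2 + 8265 = 8263)
G = -27
A = -10 (A = 1*(-10) = -10)
(G + v)*(A + 243) = (-27 + 8263)*(-10 + 243) = 8236*233 = 1918988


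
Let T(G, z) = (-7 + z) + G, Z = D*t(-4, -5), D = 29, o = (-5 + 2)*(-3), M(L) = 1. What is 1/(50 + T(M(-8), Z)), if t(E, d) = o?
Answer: 1/305 ≈ 0.0032787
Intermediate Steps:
o = 9 (o = -3*(-3) = 9)
t(E, d) = 9
Z = 261 (Z = 29*9 = 261)
T(G, z) = -7 + G + z
1/(50 + T(M(-8), Z)) = 1/(50 + (-7 + 1 + 261)) = 1/(50 + 255) = 1/305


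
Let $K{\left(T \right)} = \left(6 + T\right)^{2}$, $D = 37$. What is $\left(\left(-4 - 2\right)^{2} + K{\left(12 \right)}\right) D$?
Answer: $13320$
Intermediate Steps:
$\left(\left(-4 - 2\right)^{2} + K{\left(12 \right)}\right) D = \left(\left(-4 - 2\right)^{2} + \left(6 + 12\right)^{2}\right) 37 = \left(\left(-6\right)^{2} + 18^{2}\right) 37 = \left(36 + 324\right) 37 = 360 \cdot 37 = 13320$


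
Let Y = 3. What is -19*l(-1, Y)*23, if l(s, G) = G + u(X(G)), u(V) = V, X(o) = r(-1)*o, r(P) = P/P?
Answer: -2622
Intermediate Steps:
r(P) = 1
X(o) = o (X(o) = 1*o = o)
l(s, G) = 2*G (l(s, G) = G + G = 2*G)
-19*l(-1, Y)*23 = -38*3*23 = -19*6*23 = -114*23 = -2622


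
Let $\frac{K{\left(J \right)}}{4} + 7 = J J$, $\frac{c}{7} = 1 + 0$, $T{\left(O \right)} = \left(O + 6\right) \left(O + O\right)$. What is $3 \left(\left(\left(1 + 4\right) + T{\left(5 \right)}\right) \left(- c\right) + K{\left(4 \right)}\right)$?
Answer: $-2307$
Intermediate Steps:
$T{\left(O \right)} = 2 O \left(6 + O\right)$ ($T{\left(O \right)} = \left(6 + O\right) 2 O = 2 O \left(6 + O\right)$)
$c = 7$ ($c = 7 \left(1 + 0\right) = 7 \cdot 1 = 7$)
$K{\left(J \right)} = -28 + 4 J^{2}$ ($K{\left(J \right)} = -28 + 4 J J = -28 + 4 J^{2}$)
$3 \left(\left(\left(1 + 4\right) + T{\left(5 \right)}\right) \left(- c\right) + K{\left(4 \right)}\right) = 3 \left(\left(\left(1 + 4\right) + 2 \cdot 5 \left(6 + 5\right)\right) \left(\left(-1\right) 7\right) - \left(28 - 4 \cdot 4^{2}\right)\right) = 3 \left(\left(5 + 2 \cdot 5 \cdot 11\right) \left(-7\right) + \left(-28 + 4 \cdot 16\right)\right) = 3 \left(\left(5 + 110\right) \left(-7\right) + \left(-28 + 64\right)\right) = 3 \left(115 \left(-7\right) + 36\right) = 3 \left(-805 + 36\right) = 3 \left(-769\right) = -2307$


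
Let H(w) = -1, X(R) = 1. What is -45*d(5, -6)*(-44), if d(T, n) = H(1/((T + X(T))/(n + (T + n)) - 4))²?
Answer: 1980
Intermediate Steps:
d(T, n) = 1 (d(T, n) = (-1)² = 1)
-45*d(5, -6)*(-44) = -45*1*(-44) = -45*(-44) = 1980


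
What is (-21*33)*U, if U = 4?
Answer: -2772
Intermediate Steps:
(-21*33)*U = -21*33*4 = -693*4 = -2772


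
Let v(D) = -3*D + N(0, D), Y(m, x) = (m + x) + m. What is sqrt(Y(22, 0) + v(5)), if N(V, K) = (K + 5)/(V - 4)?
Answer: sqrt(106)/2 ≈ 5.1478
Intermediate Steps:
N(V, K) = (5 + K)/(-4 + V)
Y(m, x) = x + 2*m
v(D) = -5/4 - 13*D/4 (v(D) = -3*D + (5 + D)/(-4 + 0) = -3*D + (5 + D)/(-4) = -3*D - (5 + D)/4 = -3*D + (-5/4 - D/4) = -5/4 - 13*D/4)
sqrt(Y(22, 0) + v(5)) = sqrt((0 + 2*22) + (-5/4 - 13/4*5)) = sqrt((0 + 44) + (-5/4 - 65/4)) = sqrt(44 - 35/2) = sqrt(53/2) = sqrt(106)/2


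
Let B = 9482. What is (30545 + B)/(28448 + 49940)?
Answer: 40027/78388 ≈ 0.51063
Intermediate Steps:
(30545 + B)/(28448 + 49940) = (30545 + 9482)/(28448 + 49940) = 40027/78388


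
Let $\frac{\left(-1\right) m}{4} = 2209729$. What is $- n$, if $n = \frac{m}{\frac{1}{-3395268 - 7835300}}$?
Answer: $-99266047184288$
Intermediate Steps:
$m = -8838916$ ($m = \left(-4\right) 2209729 = -8838916$)
$n = 99266047184288$ ($n = - \frac{8838916}{\frac{1}{-3395268 - 7835300}} = - \frac{8838916}{\frac{1}{-11230568}} = - \frac{8838916}{- \frac{1}{11230568}} = \left(-8838916\right) \left(-11230568\right) = 99266047184288$)
$- n = \left(-1\right) 99266047184288 = -99266047184288$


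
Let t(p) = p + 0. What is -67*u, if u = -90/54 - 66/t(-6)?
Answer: -1876/3 ≈ -625.33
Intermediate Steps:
t(p) = p
u = 28/3 (u = -90/54 - 66/(-6) = -90*1/54 - 66*(-⅙) = -5/3 + 11 = 28/3 ≈ 9.3333)
-67*u = -67*28/3 = -1876/3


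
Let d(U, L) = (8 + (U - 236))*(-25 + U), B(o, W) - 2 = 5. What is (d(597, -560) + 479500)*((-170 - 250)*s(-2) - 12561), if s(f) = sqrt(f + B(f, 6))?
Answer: -8674224648 - 290038560*sqrt(5) ≈ -9.3228e+9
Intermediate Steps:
B(o, W) = 7 (B(o, W) = 2 + 5 = 7)
s(f) = sqrt(7 + f) (s(f) = sqrt(f + 7) = sqrt(7 + f))
d(U, L) = (-228 + U)*(-25 + U) (d(U, L) = (8 + (-236 + U))*(-25 + U) = (-228 + U)*(-25 + U))
(d(597, -560) + 479500)*((-170 - 250)*s(-2) - 12561) = ((5700 + 597**2 - 253*597) + 479500)*((-170 - 250)*sqrt(7 - 2) - 12561) = ((5700 + 356409 - 151041) + 479500)*(-420*sqrt(5) - 12561) = (211068 + 479500)*(-12561 - 420*sqrt(5)) = 690568*(-12561 - 420*sqrt(5)) = -8674224648 - 290038560*sqrt(5)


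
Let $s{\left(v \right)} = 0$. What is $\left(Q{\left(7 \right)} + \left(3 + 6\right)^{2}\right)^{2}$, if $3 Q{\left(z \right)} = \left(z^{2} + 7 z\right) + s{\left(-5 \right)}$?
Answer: $\frac{116281}{9} \approx 12920.0$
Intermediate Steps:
$Q{\left(z \right)} = \frac{z^{2}}{3} + \frac{7 z}{3}$ ($Q{\left(z \right)} = \frac{\left(z^{2} + 7 z\right) + 0}{3} = \frac{z^{2} + 7 z}{3} = \frac{z^{2}}{3} + \frac{7 z}{3}$)
$\left(Q{\left(7 \right)} + \left(3 + 6\right)^{2}\right)^{2} = \left(\frac{1}{3} \cdot 7 \left(7 + 7\right) + \left(3 + 6\right)^{2}\right)^{2} = \left(\frac{1}{3} \cdot 7 \cdot 14 + 9^{2}\right)^{2} = \left(\frac{98}{3} + 81\right)^{2} = \left(\frac{341}{3}\right)^{2} = \frac{116281}{9}$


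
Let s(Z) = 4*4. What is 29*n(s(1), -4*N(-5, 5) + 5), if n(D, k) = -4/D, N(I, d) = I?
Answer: -29/4 ≈ -7.2500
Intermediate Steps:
s(Z) = 16
29*n(s(1), -4*N(-5, 5) + 5) = 29*(-4/16) = 29*(-4*1/16) = 29*(-¼) = -29/4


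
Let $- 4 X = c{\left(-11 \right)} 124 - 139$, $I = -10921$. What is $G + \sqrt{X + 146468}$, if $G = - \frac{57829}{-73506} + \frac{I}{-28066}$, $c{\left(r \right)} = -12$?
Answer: $\frac{606446935}{515754849} + \frac{\sqrt{587499}}{2} \approx 384.42$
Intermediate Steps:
$X = \frac{1627}{4}$ ($X = - \frac{\left(-12\right) 124 - 139}{4} = - \frac{-1488 - 139}{4} = \left(- \frac{1}{4}\right) \left(-1627\right) = \frac{1627}{4} \approx 406.75$)
$G = \frac{606446935}{515754849}$ ($G = - \frac{57829}{-73506} - \frac{10921}{-28066} = \left(-57829\right) \left(- \frac{1}{73506}\right) - - \frac{10921}{28066} = \frac{57829}{73506} + \frac{10921}{28066} = \frac{606446935}{515754849} \approx 1.1758$)
$G + \sqrt{X + 146468} = \frac{606446935}{515754849} + \sqrt{\frac{1627}{4} + 146468} = \frac{606446935}{515754849} + \sqrt{\frac{587499}{4}} = \frac{606446935}{515754849} + \frac{\sqrt{587499}}{2}$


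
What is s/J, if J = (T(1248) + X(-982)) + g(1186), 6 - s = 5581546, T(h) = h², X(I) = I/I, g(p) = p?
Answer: -5581540/1558691 ≈ -3.5809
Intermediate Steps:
X(I) = 1
s = -5581540 (s = 6 - 1*5581546 = 6 - 5581546 = -5581540)
J = 1558691 (J = (1248² + 1) + 1186 = (1557504 + 1) + 1186 = 1557505 + 1186 = 1558691)
s/J = -5581540/1558691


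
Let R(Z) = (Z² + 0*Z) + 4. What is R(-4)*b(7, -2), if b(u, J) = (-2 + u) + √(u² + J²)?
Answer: 100 + 20*√53 ≈ 245.60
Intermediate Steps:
b(u, J) = -2 + u + √(J² + u²) (b(u, J) = (-2 + u) + √(J² + u²) = -2 + u + √(J² + u²))
R(Z) = 4 + Z² (R(Z) = (Z² + 0) + 4 = Z² + 4 = 4 + Z²)
R(-4)*b(7, -2) = (4 + (-4)²)*(-2 + 7 + √((-2)² + 7²)) = (4 + 16)*(-2 + 7 + √(4 + 49)) = 20*(-2 + 7 + √53) = 20*(5 + √53) = 100 + 20*√53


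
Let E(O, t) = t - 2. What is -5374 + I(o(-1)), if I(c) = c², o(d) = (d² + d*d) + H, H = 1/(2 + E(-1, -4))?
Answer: -85935/16 ≈ -5370.9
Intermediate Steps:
E(O, t) = -2 + t
H = -¼ (H = 1/(2 + (-2 - 4)) = 1/(2 - 6) = 1/(-4) = -¼ ≈ -0.25000)
o(d) = -¼ + 2*d² (o(d) = (d² + d*d) - ¼ = (d² + d²) - ¼ = 2*d² - ¼ = -¼ + 2*d²)
-5374 + I(o(-1)) = -5374 + (-¼ + 2*(-1)²)² = -5374 + (-¼ + 2*1)² = -5374 + (-¼ + 2)² = -5374 + (7/4)² = -5374 + 49/16 = -85935/16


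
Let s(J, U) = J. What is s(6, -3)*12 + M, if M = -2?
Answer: 70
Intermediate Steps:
s(6, -3)*12 + M = 6*12 - 2 = 72 - 2 = 70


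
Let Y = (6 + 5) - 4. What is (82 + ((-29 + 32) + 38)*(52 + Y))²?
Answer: 6255001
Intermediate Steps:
Y = 7 (Y = 11 - 4 = 7)
(82 + ((-29 + 32) + 38)*(52 + Y))² = (82 + ((-29 + 32) + 38)*(52 + 7))² = (82 + (3 + 38)*59)² = (82 + 41*59)² = (82 + 2419)² = 2501² = 6255001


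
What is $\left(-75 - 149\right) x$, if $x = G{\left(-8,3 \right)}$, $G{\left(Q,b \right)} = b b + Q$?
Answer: $-224$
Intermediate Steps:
$G{\left(Q,b \right)} = Q + b^{2}$ ($G{\left(Q,b \right)} = b^{2} + Q = Q + b^{2}$)
$x = 1$ ($x = -8 + 3^{2} = -8 + 9 = 1$)
$\left(-75 - 149\right) x = \left(-75 - 149\right) 1 = \left(-224\right) 1 = -224$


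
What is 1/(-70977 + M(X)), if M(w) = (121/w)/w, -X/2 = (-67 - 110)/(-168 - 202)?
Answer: -31329/2219497208 ≈ -1.4115e-5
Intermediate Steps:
X = -177/185 (X = -2*(-67 - 110)/(-168 - 202) = -(-354)/(-370) = -(-354)*(-1)/370 = -2*177/370 = -177/185 ≈ -0.95676)
M(w) = 121/w²
1/(-70977 + M(X)) = 1/(-70977 + 121/(-177/185)²) = 1/(-70977 + 121*(34225/31329)) = 1/(-70977 + 4141225/31329) = 1/(-2219497208/31329) = -31329/2219497208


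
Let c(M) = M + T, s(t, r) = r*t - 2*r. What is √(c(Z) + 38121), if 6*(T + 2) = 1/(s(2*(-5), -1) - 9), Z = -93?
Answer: √1368938/6 ≈ 195.00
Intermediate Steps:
s(t, r) = -2*r + r*t
T = -35/18 (T = -2 + 1/(6*(-(-2 + 2*(-5)) - 9)) = -2 + 1/(6*(-(-2 - 10) - 9)) = -2 + 1/(6*(-1*(-12) - 9)) = -2 + 1/(6*(12 - 9)) = -2 + (⅙)/3 = -2 + (⅙)*(⅓) = -2 + 1/18 = -35/18 ≈ -1.9444)
c(M) = -35/18 + M (c(M) = M - 35/18 = -35/18 + M)
√(c(Z) + 38121) = √((-35/18 - 93) + 38121) = √(-1709/18 + 38121) = √(684469/18) = √1368938/6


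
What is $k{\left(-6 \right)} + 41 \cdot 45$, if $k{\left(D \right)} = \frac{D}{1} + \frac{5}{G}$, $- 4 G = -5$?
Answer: $1843$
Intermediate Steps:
$G = \frac{5}{4}$ ($G = \left(- \frac{1}{4}\right) \left(-5\right) = \frac{5}{4} \approx 1.25$)
$k{\left(D \right)} = 4 + D$ ($k{\left(D \right)} = \frac{D}{1} + \frac{5}{\frac{5}{4}} = D 1 + 5 \cdot \frac{4}{5} = D + 4 = 4 + D$)
$k{\left(-6 \right)} + 41 \cdot 45 = \left(4 - 6\right) + 41 \cdot 45 = -2 + 1845 = 1843$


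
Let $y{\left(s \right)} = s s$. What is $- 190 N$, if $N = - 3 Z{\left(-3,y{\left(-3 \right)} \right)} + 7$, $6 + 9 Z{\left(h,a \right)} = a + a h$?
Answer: $-2850$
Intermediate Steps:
$y{\left(s \right)} = s^{2}$
$Z{\left(h,a \right)} = - \frac{2}{3} + \frac{a}{9} + \frac{a h}{9}$ ($Z{\left(h,a \right)} = - \frac{2}{3} + \frac{a + a h}{9} = - \frac{2}{3} + \left(\frac{a}{9} + \frac{a h}{9}\right) = - \frac{2}{3} + \frac{a}{9} + \frac{a h}{9}$)
$N = 15$ ($N = - 3 \left(- \frac{2}{3} + \frac{\left(-3\right)^{2}}{9} + \frac{1}{9} \left(-3\right)^{2} \left(-3\right)\right) + 7 = - 3 \left(- \frac{2}{3} + \frac{1}{9} \cdot 9 + \frac{1}{9} \cdot 9 \left(-3\right)\right) + 7 = - 3 \left(- \frac{2}{3} + 1 - 3\right) + 7 = \left(-3\right) \left(- \frac{8}{3}\right) + 7 = 8 + 7 = 15$)
$- 190 N = \left(-190\right) 15 = -2850$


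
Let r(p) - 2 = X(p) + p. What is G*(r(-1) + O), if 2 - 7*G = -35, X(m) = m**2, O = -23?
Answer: -111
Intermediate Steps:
G = 37/7 (G = 2/7 - 1/7*(-35) = 2/7 + 5 = 37/7 ≈ 5.2857)
r(p) = 2 + p + p**2 (r(p) = 2 + (p**2 + p) = 2 + (p + p**2) = 2 + p + p**2)
G*(r(-1) + O) = 37*((2 - 1 + (-1)**2) - 23)/7 = 37*((2 - 1 + 1) - 23)/7 = 37*(2 - 23)/7 = (37/7)*(-21) = -111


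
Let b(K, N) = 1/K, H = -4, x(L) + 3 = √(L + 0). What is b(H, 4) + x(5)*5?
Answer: -61/4 + 5*√5 ≈ -4.0697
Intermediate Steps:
x(L) = -3 + √L (x(L) = -3 + √(L + 0) = -3 + √L)
b(H, 4) + x(5)*5 = 1/(-4) + (-3 + √5)*5 = -¼ + (-15 + 5*√5) = -61/4 + 5*√5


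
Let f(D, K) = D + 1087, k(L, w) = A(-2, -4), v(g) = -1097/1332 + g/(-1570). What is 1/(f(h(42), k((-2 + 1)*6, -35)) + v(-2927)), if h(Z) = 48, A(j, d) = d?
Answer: 1045620/1187866937 ≈ 0.00088025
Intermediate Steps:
v(g) = -1097/1332 - g/1570 (v(g) = -1097*1/1332 + g*(-1/1570) = -1097/1332 - g/1570)
k(L, w) = -4
f(D, K) = 1087 + D
1/(f(h(42), k((-2 + 1)*6, -35)) + v(-2927)) = 1/((1087 + 48) + (-1097/1332 - 1/1570*(-2927))) = 1/(1135 + (-1097/1332 + 2927/1570)) = 1/(1135 + 1088237/1045620) = 1/(1187866937/1045620) = 1045620/1187866937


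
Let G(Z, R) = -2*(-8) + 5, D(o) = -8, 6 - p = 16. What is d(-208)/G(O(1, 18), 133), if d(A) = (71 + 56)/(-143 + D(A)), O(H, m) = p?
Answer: -127/3171 ≈ -0.040050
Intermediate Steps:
p = -10 (p = 6 - 1*16 = 6 - 16 = -10)
O(H, m) = -10
G(Z, R) = 21 (G(Z, R) = 16 + 5 = 21)
d(A) = -127/151 (d(A) = (71 + 56)/(-143 - 8) = 127/(-151) = 127*(-1/151) = -127/151)
d(-208)/G(O(1, 18), 133) = -127/151/21 = -127/151*1/21 = -127/3171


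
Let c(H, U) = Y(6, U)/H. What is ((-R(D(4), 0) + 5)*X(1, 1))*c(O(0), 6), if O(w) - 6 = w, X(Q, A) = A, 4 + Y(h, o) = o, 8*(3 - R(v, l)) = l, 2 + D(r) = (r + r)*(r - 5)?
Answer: ⅔ ≈ 0.66667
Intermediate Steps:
D(r) = -2 + 2*r*(-5 + r) (D(r) = -2 + (r + r)*(r - 5) = -2 + (2*r)*(-5 + r) = -2 + 2*r*(-5 + r))
R(v, l) = 3 - l/8
Y(h, o) = -4 + o
O(w) = 6 + w
c(H, U) = (-4 + U)/H
((-R(D(4), 0) + 5)*X(1, 1))*c(O(0), 6) = ((-(3 - ⅛*0) + 5)*1)*((-4 + 6)/(6 + 0)) = ((-(3 + 0) + 5)*1)*(2/6) = ((-1*3 + 5)*1)*((⅙)*2) = ((-3 + 5)*1)*(⅓) = (2*1)*(⅓) = 2*(⅓) = ⅔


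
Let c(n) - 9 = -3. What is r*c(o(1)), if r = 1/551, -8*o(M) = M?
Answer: 6/551 ≈ 0.010889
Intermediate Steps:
o(M) = -M/8
r = 1/551 ≈ 0.0018149
c(n) = 6 (c(n) = 9 - 3 = 6)
r*c(o(1)) = (1/551)*6 = 6/551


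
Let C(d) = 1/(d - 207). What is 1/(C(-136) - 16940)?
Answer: -343/5810421 ≈ -5.9032e-5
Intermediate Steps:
C(d) = 1/(-207 + d)
1/(C(-136) - 16940) = 1/(1/(-207 - 136) - 16940) = 1/(1/(-343) - 16940) = 1/(-1/343 - 16940) = 1/(-5810421/343) = -343/5810421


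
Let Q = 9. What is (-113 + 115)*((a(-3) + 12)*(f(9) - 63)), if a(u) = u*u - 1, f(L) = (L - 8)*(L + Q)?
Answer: -1800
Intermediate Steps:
f(L) = (-8 + L)*(9 + L) (f(L) = (L - 8)*(L + 9) = (-8 + L)*(9 + L))
a(u) = -1 + u² (a(u) = u² - 1 = -1 + u²)
(-113 + 115)*((a(-3) + 12)*(f(9) - 63)) = (-113 + 115)*(((-1 + (-3)²) + 12)*((-72 + 9 + 9²) - 63)) = 2*(((-1 + 9) + 12)*((-72 + 9 + 81) - 63)) = 2*((8 + 12)*(18 - 63)) = 2*(20*(-45)) = 2*(-900) = -1800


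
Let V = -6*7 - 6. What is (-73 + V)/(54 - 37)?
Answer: -121/17 ≈ -7.1176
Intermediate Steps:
V = -48 (V = -42 - 6 = -48)
(-73 + V)/(54 - 37) = (-73 - 48)/(54 - 37) = -121/17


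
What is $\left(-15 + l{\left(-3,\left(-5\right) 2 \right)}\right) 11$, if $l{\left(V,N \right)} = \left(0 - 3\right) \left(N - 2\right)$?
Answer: $231$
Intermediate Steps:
$l{\left(V,N \right)} = 6 - 3 N$ ($l{\left(V,N \right)} = - 3 \left(-2 + N\right) = 6 - 3 N$)
$\left(-15 + l{\left(-3,\left(-5\right) 2 \right)}\right) 11 = \left(-15 - \left(-6 + 3 \left(\left(-5\right) 2\right)\right)\right) 11 = \left(-15 + \left(6 - -30\right)\right) 11 = \left(-15 + \left(6 + 30\right)\right) 11 = \left(-15 + 36\right) 11 = 21 \cdot 11 = 231$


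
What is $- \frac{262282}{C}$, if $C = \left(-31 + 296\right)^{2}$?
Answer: $- \frac{262282}{70225} \approx -3.7349$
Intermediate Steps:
$C = 70225$ ($C = 265^{2} = 70225$)
$- \frac{262282}{C} = - \frac{262282}{70225}$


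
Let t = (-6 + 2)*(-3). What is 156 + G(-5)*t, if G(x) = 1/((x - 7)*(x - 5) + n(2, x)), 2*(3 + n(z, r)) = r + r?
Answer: 4371/28 ≈ 156.11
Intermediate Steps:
t = 12 (t = -4*(-3) = 12)
n(z, r) = -3 + r (n(z, r) = -3 + (r + r)/2 = -3 + (2*r)/2 = -3 + r)
G(x) = 1/(-3 + x + (-7 + x)*(-5 + x)) (G(x) = 1/((x - 7)*(x - 5) + (-3 + x)) = 1/((-7 + x)*(-5 + x) + (-3 + x)) = 1/(-3 + x + (-7 + x)*(-5 + x)))
156 + G(-5)*t = 156 + 12/(32 + (-5)**2 - 11*(-5)) = 156 + 12/(32 + 25 + 55) = 156 + 12/112 = 156 + (1/112)*12 = 156 + 3/28 = 4371/28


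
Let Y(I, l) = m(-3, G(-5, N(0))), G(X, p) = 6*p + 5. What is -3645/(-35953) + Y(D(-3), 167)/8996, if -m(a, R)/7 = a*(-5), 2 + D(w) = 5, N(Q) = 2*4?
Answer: 29015355/323433188 ≈ 0.089710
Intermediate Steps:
N(Q) = 8
G(X, p) = 5 + 6*p
D(w) = 3 (D(w) = -2 + 5 = 3)
m(a, R) = 35*a (m(a, R) = -7*a*(-5) = -(-35)*a = 35*a)
Y(I, l) = -105 (Y(I, l) = 35*(-3) = -105)
-3645/(-35953) + Y(D(-3), 167)/8996 = -3645/(-35953) - 105/8996 = -3645*(-1/35953) - 105*1/8996 = 3645/35953 - 105/8996 = 29015355/323433188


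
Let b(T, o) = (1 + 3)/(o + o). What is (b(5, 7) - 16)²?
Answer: 12100/49 ≈ 246.94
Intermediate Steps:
b(T, o) = 2/o (b(T, o) = 4/((2*o)) = 4*(1/(2*o)) = 2/o)
(b(5, 7) - 16)² = (2/7 - 16)² = (-110/7)² = 12100/49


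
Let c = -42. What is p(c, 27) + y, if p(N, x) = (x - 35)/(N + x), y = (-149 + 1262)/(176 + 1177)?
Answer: 9173/6765 ≈ 1.3559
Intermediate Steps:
y = 371/451 (y = 1113/1353 = 1113*(1/1353) = 371/451 ≈ 0.82262)
p(N, x) = (-35 + x)/(N + x)
p(c, 27) + y = (-35 + 27)/(-42 + 27) + 371/451 = -8/(-15) + 371/451 = -1/15*(-8) + 371/451 = 8/15 + 371/451 = 9173/6765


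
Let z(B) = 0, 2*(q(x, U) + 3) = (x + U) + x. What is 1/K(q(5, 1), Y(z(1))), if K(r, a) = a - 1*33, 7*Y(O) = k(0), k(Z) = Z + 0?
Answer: -1/33 ≈ -0.030303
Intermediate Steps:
q(x, U) = -3 + x + U/2 (q(x, U) = -3 + ((x + U) + x)/2 = -3 + ((U + x) + x)/2 = -3 + (U + 2*x)/2 = -3 + (x + U/2) = -3 + x + U/2)
k(Z) = Z
Y(O) = 0 (Y(O) = (1/7)*0 = 0)
K(r, a) = -33 + a (K(r, a) = a - 33 = -33 + a)
1/K(q(5, 1), Y(z(1))) = 1/(-33 + 0) = 1/(-33) = -1/33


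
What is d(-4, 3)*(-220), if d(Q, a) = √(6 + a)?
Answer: -660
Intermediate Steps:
d(-4, 3)*(-220) = √(6 + 3)*(-220) = √9*(-220) = 3*(-220) = -660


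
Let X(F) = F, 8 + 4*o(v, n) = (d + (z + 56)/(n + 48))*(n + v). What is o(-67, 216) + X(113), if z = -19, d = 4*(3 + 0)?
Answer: 594761/1056 ≈ 563.22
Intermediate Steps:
d = 12 (d = 4*3 = 12)
o(v, n) = -2 + (12 + 37/(48 + n))*(n + v)/4 (o(v, n) = -2 + ((12 + (-19 + 56)/(n + 48))*(n + v))/4 = -2 + ((12 + 37/(48 + n))*(n + v))/4 = -2 + (12 + 37/(48 + n))*(n + v)/4)
o(-67, 216) + X(113) = (-384 + 12*216**2 + 605*216 + 613*(-67) + 12*216*(-67))/(4*(48 + 216)) + 113 = (1/4)*(-384 + 12*46656 + 130680 - 41071 - 173664)/264 + 113 = (1/4)*(1/264)*(-384 + 559872 + 130680 - 41071 - 173664) + 113 = (1/4)*(1/264)*475433 + 113 = 475433/1056 + 113 = 594761/1056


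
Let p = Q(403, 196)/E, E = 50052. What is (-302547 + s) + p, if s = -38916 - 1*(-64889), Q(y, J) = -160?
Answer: -3460770502/12513 ≈ -2.7657e+5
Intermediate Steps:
p = -40/12513 (p = -160/50052 = -160*1/50052 = -40/12513 ≈ -0.0031967)
s = 25973 (s = -38916 + 64889 = 25973)
(-302547 + s) + p = (-302547 + 25973) - 40/12513 = -276574 - 40/12513 = -3460770502/12513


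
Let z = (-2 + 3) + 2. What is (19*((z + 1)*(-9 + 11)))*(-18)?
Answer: -2736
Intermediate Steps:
z = 3 (z = 1 + 2 = 3)
(19*((z + 1)*(-9 + 11)))*(-18) = (19*((3 + 1)*(-9 + 11)))*(-18) = (19*(4*2))*(-18) = (19*8)*(-18) = 152*(-18) = -2736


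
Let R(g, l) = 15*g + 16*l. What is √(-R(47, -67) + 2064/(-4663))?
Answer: √7970265391/4663 ≈ 19.146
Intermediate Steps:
√(-R(47, -67) + 2064/(-4663)) = √(-(15*47 + 16*(-67)) + 2064/(-4663)) = √(-(705 - 1072) + 2064*(-1/4663)) = √(-1*(-367) - 2064/4663) = √(367 - 2064/4663) = √(1709257/4663) = √7970265391/4663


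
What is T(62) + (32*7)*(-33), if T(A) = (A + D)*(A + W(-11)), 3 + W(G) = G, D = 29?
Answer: -3024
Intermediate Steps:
W(G) = -3 + G
T(A) = (-14 + A)*(29 + A) (T(A) = (A + 29)*(A + (-3 - 11)) = (29 + A)*(A - 14) = (29 + A)*(-14 + A) = (-14 + A)*(29 + A))
T(62) + (32*7)*(-33) = (-406 + 62**2 + 15*62) + (32*7)*(-33) = (-406 + 3844 + 930) + 224*(-33) = 4368 - 7392 = -3024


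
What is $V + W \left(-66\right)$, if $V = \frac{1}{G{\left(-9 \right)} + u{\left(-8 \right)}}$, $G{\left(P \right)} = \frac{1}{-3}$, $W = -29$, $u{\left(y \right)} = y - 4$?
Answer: $\frac{70815}{37} \approx 1913.9$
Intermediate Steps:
$u{\left(y \right)} = -4 + y$
$G{\left(P \right)} = - \frac{1}{3}$
$V = - \frac{3}{37}$ ($V = \frac{1}{- \frac{1}{3} - 12} = \frac{1}{- \frac{37}{3}} = - \frac{3}{37} \approx -0.081081$)
$V + W \left(-66\right) = - \frac{3}{37} - -1914 = - \frac{3}{37} + 1914 = \frac{70815}{37}$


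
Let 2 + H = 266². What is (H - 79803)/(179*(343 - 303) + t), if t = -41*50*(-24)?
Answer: -9049/56360 ≈ -0.16056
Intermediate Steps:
H = 70754 (H = -2 + 266² = -2 + 70756 = 70754)
t = 49200 (t = -2050*(-24) = 49200)
(H - 79803)/(179*(343 - 303) + t) = (70754 - 79803)/(179*(343 - 303) + 49200) = -9049/(179*40 + 49200) = -9049/(7160 + 49200) = -9049/56360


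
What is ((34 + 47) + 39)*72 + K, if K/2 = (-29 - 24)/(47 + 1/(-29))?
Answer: 5882303/681 ≈ 8637.8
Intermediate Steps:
K = -1537/681 (K = 2*((-29 - 24)/(47 + 1/(-29))) = 2*(-53/(47 - 1/29)) = 2*(-53/1362/29) = 2*(-53*29/1362) = 2*(-1537/1362) = -1537/681 ≈ -2.2570)
((34 + 47) + 39)*72 + K = ((34 + 47) + 39)*72 - 1537/681 = (81 + 39)*72 - 1537/681 = 120*72 - 1537/681 = 8640 - 1537/681 = 5882303/681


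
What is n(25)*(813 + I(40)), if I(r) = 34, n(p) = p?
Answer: 21175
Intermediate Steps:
n(25)*(813 + I(40)) = 25*(813 + 34) = 25*847 = 21175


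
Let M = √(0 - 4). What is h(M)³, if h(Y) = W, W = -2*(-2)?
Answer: 64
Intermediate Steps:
W = 4
M = 2*I (M = √(-4) = 2*I ≈ 2.0*I)
h(Y) = 4
h(M)³ = 4³ = 64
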